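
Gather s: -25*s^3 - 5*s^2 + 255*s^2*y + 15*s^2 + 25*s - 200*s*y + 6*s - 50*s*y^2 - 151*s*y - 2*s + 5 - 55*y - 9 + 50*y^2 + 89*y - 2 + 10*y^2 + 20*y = -25*s^3 + s^2*(255*y + 10) + s*(-50*y^2 - 351*y + 29) + 60*y^2 + 54*y - 6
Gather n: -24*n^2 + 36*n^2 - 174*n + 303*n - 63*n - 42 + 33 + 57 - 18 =12*n^2 + 66*n + 30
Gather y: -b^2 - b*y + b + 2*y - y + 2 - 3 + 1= -b^2 + b + y*(1 - b)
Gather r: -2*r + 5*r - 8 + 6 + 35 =3*r + 33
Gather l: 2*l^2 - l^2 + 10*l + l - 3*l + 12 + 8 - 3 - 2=l^2 + 8*l + 15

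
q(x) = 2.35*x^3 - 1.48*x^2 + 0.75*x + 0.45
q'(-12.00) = 1051.47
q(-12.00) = -4282.47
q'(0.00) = 0.75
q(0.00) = 0.45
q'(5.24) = 178.82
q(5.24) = 301.86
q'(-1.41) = 18.94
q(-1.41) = -10.14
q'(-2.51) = 52.60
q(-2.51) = -47.92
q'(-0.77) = 7.21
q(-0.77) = -2.08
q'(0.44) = 0.81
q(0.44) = 0.69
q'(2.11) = 25.89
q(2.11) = 17.52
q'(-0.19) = 1.57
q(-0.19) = 0.24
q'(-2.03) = 35.81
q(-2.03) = -26.83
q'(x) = 7.05*x^2 - 2.96*x + 0.75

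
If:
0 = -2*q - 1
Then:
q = -1/2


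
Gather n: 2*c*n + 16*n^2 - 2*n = 16*n^2 + n*(2*c - 2)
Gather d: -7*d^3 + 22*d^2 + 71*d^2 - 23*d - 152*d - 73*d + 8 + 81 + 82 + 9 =-7*d^3 + 93*d^2 - 248*d + 180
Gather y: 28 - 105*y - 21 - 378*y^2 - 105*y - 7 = -378*y^2 - 210*y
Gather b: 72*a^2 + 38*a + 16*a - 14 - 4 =72*a^2 + 54*a - 18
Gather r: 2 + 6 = 8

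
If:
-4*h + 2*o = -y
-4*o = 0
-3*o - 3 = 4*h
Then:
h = -3/4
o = 0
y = -3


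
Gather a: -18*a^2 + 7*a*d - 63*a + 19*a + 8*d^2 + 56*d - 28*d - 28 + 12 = -18*a^2 + a*(7*d - 44) + 8*d^2 + 28*d - 16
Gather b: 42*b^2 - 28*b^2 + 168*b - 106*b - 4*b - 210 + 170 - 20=14*b^2 + 58*b - 60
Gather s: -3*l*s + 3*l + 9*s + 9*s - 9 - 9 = 3*l + s*(18 - 3*l) - 18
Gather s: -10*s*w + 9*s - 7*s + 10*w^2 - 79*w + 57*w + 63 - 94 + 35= s*(2 - 10*w) + 10*w^2 - 22*w + 4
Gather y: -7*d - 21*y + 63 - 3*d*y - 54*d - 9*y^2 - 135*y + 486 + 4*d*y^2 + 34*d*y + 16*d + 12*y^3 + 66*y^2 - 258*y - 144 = -45*d + 12*y^3 + y^2*(4*d + 57) + y*(31*d - 414) + 405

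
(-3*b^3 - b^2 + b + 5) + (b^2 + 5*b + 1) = -3*b^3 + 6*b + 6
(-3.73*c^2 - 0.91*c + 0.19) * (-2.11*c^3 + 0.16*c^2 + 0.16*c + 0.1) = 7.8703*c^5 + 1.3233*c^4 - 1.1433*c^3 - 0.4882*c^2 - 0.0606*c + 0.019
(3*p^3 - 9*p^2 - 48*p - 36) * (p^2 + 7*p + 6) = 3*p^5 + 12*p^4 - 93*p^3 - 426*p^2 - 540*p - 216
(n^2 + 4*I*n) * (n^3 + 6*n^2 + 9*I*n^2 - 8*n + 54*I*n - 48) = n^5 + 6*n^4 + 13*I*n^4 - 44*n^3 + 78*I*n^3 - 264*n^2 - 32*I*n^2 - 192*I*n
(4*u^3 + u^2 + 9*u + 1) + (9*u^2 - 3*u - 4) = 4*u^3 + 10*u^2 + 6*u - 3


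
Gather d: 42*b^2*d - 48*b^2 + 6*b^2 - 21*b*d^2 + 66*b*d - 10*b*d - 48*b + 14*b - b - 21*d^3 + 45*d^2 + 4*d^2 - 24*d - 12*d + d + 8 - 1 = -42*b^2 - 35*b - 21*d^3 + d^2*(49 - 21*b) + d*(42*b^2 + 56*b - 35) + 7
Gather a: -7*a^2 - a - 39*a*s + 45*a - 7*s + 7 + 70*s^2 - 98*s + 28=-7*a^2 + a*(44 - 39*s) + 70*s^2 - 105*s + 35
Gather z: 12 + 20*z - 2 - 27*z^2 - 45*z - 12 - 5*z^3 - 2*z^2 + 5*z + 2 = -5*z^3 - 29*z^2 - 20*z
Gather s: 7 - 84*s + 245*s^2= 245*s^2 - 84*s + 7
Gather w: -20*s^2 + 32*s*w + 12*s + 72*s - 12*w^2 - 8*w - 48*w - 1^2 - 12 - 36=-20*s^2 + 84*s - 12*w^2 + w*(32*s - 56) - 49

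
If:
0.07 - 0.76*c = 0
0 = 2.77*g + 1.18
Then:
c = 0.09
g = -0.43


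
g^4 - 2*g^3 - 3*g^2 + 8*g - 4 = (g - 2)*(g - 1)^2*(g + 2)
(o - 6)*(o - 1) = o^2 - 7*o + 6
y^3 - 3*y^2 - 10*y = y*(y - 5)*(y + 2)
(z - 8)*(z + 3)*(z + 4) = z^3 - z^2 - 44*z - 96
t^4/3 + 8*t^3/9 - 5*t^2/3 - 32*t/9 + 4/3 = (t/3 + 1)*(t - 2)*(t - 1/3)*(t + 2)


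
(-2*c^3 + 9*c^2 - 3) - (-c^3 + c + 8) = -c^3 + 9*c^2 - c - 11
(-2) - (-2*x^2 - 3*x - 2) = 2*x^2 + 3*x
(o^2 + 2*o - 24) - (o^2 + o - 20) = o - 4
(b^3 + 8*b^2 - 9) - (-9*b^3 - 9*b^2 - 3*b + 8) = 10*b^3 + 17*b^2 + 3*b - 17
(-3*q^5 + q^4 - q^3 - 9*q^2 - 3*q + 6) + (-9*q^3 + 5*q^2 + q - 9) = -3*q^5 + q^4 - 10*q^3 - 4*q^2 - 2*q - 3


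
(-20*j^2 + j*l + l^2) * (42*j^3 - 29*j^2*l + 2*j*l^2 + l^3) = -840*j^5 + 622*j^4*l - 27*j^3*l^2 - 47*j^2*l^3 + 3*j*l^4 + l^5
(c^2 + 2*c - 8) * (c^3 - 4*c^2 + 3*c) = c^5 - 2*c^4 - 13*c^3 + 38*c^2 - 24*c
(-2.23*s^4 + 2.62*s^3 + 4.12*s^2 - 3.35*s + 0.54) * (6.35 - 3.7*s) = 8.251*s^5 - 23.8545*s^4 + 1.393*s^3 + 38.557*s^2 - 23.2705*s + 3.429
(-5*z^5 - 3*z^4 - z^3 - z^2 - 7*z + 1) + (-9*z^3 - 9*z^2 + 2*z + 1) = -5*z^5 - 3*z^4 - 10*z^3 - 10*z^2 - 5*z + 2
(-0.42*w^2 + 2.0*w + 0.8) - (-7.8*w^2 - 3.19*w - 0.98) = 7.38*w^2 + 5.19*w + 1.78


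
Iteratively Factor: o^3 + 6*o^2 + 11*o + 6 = (o + 3)*(o^2 + 3*o + 2) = (o + 2)*(o + 3)*(o + 1)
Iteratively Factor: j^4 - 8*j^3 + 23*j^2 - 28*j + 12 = (j - 2)*(j^3 - 6*j^2 + 11*j - 6) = (j - 2)*(j - 1)*(j^2 - 5*j + 6) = (j - 2)^2*(j - 1)*(j - 3)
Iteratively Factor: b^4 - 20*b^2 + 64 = (b + 4)*(b^3 - 4*b^2 - 4*b + 16) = (b + 2)*(b + 4)*(b^2 - 6*b + 8) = (b - 4)*(b + 2)*(b + 4)*(b - 2)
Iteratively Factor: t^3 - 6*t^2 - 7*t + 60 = (t + 3)*(t^2 - 9*t + 20) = (t - 5)*(t + 3)*(t - 4)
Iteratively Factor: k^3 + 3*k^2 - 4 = (k + 2)*(k^2 + k - 2) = (k - 1)*(k + 2)*(k + 2)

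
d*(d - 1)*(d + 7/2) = d^3 + 5*d^2/2 - 7*d/2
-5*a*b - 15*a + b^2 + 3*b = (-5*a + b)*(b + 3)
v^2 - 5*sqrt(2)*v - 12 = (v - 6*sqrt(2))*(v + sqrt(2))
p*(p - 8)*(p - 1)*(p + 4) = p^4 - 5*p^3 - 28*p^2 + 32*p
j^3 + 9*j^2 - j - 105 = (j - 3)*(j + 5)*(j + 7)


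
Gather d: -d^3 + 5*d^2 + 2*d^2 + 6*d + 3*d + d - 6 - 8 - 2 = -d^3 + 7*d^2 + 10*d - 16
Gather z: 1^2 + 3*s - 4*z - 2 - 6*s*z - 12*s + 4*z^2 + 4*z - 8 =-6*s*z - 9*s + 4*z^2 - 9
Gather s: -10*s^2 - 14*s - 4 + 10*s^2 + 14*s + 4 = 0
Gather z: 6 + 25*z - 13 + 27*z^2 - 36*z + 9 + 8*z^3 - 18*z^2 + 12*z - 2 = 8*z^3 + 9*z^2 + z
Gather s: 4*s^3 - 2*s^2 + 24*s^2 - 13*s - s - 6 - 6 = 4*s^3 + 22*s^2 - 14*s - 12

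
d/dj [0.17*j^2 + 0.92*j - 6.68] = 0.34*j + 0.92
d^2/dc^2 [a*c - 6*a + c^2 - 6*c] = 2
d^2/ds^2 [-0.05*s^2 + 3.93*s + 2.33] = -0.100000000000000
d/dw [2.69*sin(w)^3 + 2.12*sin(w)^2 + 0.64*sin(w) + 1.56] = (8.07*sin(w)^2 + 4.24*sin(w) + 0.64)*cos(w)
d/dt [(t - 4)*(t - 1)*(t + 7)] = 3*t^2 + 4*t - 31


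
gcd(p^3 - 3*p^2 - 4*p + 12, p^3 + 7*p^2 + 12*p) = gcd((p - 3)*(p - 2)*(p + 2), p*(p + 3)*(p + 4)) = 1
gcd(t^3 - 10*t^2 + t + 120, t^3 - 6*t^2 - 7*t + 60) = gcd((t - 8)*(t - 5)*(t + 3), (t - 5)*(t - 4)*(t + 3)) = t^2 - 2*t - 15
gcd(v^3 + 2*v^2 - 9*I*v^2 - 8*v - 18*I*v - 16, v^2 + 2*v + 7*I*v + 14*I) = v + 2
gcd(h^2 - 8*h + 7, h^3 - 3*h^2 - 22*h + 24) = h - 1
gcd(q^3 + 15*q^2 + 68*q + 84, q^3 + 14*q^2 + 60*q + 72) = q^2 + 8*q + 12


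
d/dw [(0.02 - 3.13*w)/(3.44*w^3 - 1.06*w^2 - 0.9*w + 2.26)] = (21.5344*w^3 - 3.5242*w^2 + 0.0424000000000002*w - 7.0558)/(11.8336*w^6 - 7.2928*w^5 - 5.0684*w^4 + 17.4568*w^3 - 3.9812*w^2 - 4.068*w + 5.1076)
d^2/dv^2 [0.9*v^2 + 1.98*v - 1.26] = 1.80000000000000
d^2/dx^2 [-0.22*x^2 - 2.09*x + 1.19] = -0.440000000000000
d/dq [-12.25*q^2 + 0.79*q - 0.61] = 0.79 - 24.5*q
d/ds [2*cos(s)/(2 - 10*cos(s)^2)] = (5*sin(s)^2 - 6)*sin(s)/(5*cos(s)^2 - 1)^2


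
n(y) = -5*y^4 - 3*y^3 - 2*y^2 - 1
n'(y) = -20*y^3 - 9*y^2 - 4*y = y*(-20*y^2 - 9*y - 4)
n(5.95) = -6970.42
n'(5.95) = -4555.32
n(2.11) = -137.19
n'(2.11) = -236.39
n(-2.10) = -79.28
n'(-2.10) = 153.93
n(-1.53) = -22.34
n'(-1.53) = 56.68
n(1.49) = -40.01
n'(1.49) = -92.10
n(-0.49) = -1.42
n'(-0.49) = 2.15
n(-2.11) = -80.83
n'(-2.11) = 156.25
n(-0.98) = -4.71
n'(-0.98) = 14.10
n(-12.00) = -98785.00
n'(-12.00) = 33312.00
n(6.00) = -7201.00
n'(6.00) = -4668.00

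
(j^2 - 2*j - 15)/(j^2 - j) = (j^2 - 2*j - 15)/(j*(j - 1))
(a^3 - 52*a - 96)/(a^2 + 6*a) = a - 6 - 16/a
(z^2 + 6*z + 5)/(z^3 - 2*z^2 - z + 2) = (z + 5)/(z^2 - 3*z + 2)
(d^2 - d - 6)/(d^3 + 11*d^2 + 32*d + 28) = (d - 3)/(d^2 + 9*d + 14)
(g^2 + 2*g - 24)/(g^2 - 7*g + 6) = (g^2 + 2*g - 24)/(g^2 - 7*g + 6)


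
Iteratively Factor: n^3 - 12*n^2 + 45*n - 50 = (n - 5)*(n^2 - 7*n + 10) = (n - 5)^2*(n - 2)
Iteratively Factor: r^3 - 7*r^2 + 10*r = (r)*(r^2 - 7*r + 10) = r*(r - 2)*(r - 5)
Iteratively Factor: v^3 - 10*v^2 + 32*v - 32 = (v - 2)*(v^2 - 8*v + 16) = (v - 4)*(v - 2)*(v - 4)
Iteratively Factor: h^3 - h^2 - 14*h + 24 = (h + 4)*(h^2 - 5*h + 6) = (h - 3)*(h + 4)*(h - 2)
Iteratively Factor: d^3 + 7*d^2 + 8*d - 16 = (d + 4)*(d^2 + 3*d - 4) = (d + 4)^2*(d - 1)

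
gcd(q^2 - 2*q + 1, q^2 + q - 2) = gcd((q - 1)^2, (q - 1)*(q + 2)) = q - 1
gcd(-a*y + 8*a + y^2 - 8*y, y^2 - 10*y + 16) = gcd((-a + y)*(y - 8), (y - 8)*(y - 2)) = y - 8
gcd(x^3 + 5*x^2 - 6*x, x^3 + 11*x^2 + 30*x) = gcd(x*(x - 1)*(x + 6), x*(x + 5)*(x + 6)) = x^2 + 6*x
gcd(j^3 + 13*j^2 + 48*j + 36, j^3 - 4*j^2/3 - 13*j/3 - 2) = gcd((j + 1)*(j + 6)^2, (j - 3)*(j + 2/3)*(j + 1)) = j + 1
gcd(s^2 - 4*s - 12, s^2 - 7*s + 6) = s - 6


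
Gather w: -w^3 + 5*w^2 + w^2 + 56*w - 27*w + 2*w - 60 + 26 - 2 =-w^3 + 6*w^2 + 31*w - 36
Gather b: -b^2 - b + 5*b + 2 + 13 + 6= -b^2 + 4*b + 21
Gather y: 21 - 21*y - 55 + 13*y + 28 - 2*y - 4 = -10*y - 10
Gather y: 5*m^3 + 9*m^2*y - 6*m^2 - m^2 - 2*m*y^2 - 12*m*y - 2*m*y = 5*m^3 - 7*m^2 - 2*m*y^2 + y*(9*m^2 - 14*m)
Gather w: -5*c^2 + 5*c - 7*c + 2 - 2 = -5*c^2 - 2*c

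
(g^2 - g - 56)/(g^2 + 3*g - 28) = (g - 8)/(g - 4)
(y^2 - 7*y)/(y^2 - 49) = y/(y + 7)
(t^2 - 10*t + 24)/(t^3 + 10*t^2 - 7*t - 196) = (t - 6)/(t^2 + 14*t + 49)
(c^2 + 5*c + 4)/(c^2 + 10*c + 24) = (c + 1)/(c + 6)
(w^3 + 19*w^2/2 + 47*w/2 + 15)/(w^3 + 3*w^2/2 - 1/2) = (2*w^2 + 17*w + 30)/(2*w^2 + w - 1)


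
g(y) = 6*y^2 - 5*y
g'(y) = 12*y - 5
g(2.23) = 18.69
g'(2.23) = 21.76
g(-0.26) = 1.71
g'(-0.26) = -8.12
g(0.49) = -1.01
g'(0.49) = 0.88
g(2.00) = 14.00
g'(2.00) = 19.00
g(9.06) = 447.20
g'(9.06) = 103.72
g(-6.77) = 308.85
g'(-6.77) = -86.24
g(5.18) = 135.09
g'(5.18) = 57.16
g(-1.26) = 15.83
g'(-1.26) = -20.12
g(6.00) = 186.00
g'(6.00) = 67.00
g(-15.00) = 1425.00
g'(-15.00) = -185.00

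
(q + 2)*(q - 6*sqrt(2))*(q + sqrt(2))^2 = q^4 - 4*sqrt(2)*q^3 + 2*q^3 - 22*q^2 - 8*sqrt(2)*q^2 - 44*q - 12*sqrt(2)*q - 24*sqrt(2)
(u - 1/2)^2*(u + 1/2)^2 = u^4 - u^2/2 + 1/16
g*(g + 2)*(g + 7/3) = g^3 + 13*g^2/3 + 14*g/3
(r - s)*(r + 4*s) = r^2 + 3*r*s - 4*s^2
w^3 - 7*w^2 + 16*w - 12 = (w - 3)*(w - 2)^2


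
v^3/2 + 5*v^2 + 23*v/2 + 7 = (v/2 + 1/2)*(v + 2)*(v + 7)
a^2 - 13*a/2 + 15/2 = (a - 5)*(a - 3/2)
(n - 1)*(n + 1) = n^2 - 1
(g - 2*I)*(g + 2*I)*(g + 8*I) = g^3 + 8*I*g^2 + 4*g + 32*I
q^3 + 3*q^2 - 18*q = q*(q - 3)*(q + 6)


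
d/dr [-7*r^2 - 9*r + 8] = -14*r - 9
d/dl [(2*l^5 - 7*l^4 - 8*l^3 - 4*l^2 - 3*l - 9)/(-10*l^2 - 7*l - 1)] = (-60*l^6 + 84*l^5 + 217*l^4 + 140*l^3 + 22*l^2 - 172*l - 60)/(100*l^4 + 140*l^3 + 69*l^2 + 14*l + 1)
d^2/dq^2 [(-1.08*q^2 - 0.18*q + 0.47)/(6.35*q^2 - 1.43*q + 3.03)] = (-34.12998*q^3 + 238.38789*q^2 - 4.82727*q - 37.554452)/(256.047875*q^6 - 172.983525*q^5 + 405.48687*q^4 - 168.007697*q^3 + 193.484286*q^2 - 39.386061*q + 27.818127)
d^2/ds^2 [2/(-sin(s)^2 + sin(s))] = 2*(4 + 1/sin(s) - 4/sin(s)^2 + 2/sin(s)^3)/(sin(s) - 1)^2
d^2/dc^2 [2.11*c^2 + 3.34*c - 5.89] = 4.22000000000000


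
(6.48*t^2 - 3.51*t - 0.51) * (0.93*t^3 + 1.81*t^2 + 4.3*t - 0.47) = 6.0264*t^5 + 8.4645*t^4 + 21.0366*t^3 - 19.0617*t^2 - 0.5433*t + 0.2397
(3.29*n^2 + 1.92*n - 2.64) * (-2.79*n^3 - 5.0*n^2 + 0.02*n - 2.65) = -9.1791*n^5 - 21.8068*n^4 - 2.1686*n^3 + 4.5199*n^2 - 5.1408*n + 6.996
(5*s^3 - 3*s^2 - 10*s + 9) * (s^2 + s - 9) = 5*s^5 + 2*s^4 - 58*s^3 + 26*s^2 + 99*s - 81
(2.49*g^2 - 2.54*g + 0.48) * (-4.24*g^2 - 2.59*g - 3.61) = -10.5576*g^4 + 4.3205*g^3 - 4.4455*g^2 + 7.9262*g - 1.7328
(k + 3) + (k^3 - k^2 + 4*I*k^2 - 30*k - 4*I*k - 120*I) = k^3 - k^2 + 4*I*k^2 - 29*k - 4*I*k + 3 - 120*I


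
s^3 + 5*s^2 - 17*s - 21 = (s - 3)*(s + 1)*(s + 7)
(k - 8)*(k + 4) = k^2 - 4*k - 32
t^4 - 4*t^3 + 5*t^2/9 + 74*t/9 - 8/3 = (t - 3)*(t - 2)*(t - 1/3)*(t + 4/3)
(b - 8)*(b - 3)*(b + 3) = b^3 - 8*b^2 - 9*b + 72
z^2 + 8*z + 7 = (z + 1)*(z + 7)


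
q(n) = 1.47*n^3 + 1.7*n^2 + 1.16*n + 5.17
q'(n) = 4.41*n^2 + 3.4*n + 1.16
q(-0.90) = 4.43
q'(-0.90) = 1.67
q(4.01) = 131.95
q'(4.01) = 85.71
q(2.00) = 26.05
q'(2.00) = 25.60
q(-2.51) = -10.28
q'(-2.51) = 20.41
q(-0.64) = 4.74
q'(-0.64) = 0.79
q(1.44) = 14.75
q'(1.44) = 15.20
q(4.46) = 174.57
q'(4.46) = 104.05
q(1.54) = 16.36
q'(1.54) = 16.85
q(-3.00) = -22.70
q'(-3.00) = 30.65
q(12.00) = 2804.05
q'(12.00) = 677.00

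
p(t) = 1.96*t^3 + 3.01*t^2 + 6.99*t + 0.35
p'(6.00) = 254.79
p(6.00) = 574.01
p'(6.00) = 254.79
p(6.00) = 574.01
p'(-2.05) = 19.36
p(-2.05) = -18.22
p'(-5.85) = 173.00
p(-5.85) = -329.93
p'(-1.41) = 10.19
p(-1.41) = -9.02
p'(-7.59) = 300.03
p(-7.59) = -736.30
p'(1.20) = 22.68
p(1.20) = 16.46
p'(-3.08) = 44.23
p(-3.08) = -49.89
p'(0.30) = 9.33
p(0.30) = 2.77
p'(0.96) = 18.19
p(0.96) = 11.57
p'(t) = 5.88*t^2 + 6.02*t + 6.99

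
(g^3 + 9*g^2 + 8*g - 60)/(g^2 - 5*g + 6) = (g^2 + 11*g + 30)/(g - 3)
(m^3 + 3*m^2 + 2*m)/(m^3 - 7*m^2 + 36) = m*(m + 1)/(m^2 - 9*m + 18)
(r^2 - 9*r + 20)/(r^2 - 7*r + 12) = (r - 5)/(r - 3)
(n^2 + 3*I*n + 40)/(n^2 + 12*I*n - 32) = (n - 5*I)/(n + 4*I)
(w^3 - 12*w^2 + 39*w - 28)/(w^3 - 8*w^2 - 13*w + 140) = (w^2 - 5*w + 4)/(w^2 - w - 20)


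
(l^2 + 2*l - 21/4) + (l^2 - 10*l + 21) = 2*l^2 - 8*l + 63/4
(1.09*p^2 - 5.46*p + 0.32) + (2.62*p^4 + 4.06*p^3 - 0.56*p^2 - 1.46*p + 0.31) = 2.62*p^4 + 4.06*p^3 + 0.53*p^2 - 6.92*p + 0.63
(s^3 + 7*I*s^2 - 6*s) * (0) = 0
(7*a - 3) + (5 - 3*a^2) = -3*a^2 + 7*a + 2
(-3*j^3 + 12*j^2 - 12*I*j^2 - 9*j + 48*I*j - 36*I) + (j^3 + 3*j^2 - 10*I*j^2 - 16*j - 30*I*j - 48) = -2*j^3 + 15*j^2 - 22*I*j^2 - 25*j + 18*I*j - 48 - 36*I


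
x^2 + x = x*(x + 1)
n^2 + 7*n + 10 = (n + 2)*(n + 5)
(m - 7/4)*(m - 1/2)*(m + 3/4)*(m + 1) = m^4 - m^3/2 - 37*m^2/16 - 5*m/32 + 21/32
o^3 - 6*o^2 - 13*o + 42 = (o - 7)*(o - 2)*(o + 3)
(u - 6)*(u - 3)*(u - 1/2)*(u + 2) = u^4 - 15*u^3/2 + 7*u^2/2 + 36*u - 18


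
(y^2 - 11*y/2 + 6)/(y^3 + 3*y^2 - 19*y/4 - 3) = 2*(y - 4)/(2*y^2 + 9*y + 4)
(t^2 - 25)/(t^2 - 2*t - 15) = (t + 5)/(t + 3)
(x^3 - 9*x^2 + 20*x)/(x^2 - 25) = x*(x - 4)/(x + 5)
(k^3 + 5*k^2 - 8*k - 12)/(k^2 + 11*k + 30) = (k^2 - k - 2)/(k + 5)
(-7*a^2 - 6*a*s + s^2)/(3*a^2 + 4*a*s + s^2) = (-7*a + s)/(3*a + s)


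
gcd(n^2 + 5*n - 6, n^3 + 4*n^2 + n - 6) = n - 1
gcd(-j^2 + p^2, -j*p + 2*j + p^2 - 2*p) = -j + p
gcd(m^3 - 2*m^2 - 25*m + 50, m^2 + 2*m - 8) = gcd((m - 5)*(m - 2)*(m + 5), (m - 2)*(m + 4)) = m - 2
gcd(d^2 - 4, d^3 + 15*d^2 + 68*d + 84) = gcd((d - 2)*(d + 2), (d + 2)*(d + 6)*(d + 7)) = d + 2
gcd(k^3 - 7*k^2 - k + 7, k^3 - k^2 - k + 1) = k^2 - 1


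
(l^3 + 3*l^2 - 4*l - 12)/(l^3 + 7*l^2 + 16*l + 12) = (l - 2)/(l + 2)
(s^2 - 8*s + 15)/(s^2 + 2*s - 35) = (s - 3)/(s + 7)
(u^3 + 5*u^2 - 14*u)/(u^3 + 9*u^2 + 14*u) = (u - 2)/(u + 2)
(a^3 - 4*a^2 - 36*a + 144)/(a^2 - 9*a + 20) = (a^2 - 36)/(a - 5)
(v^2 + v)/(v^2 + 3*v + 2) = v/(v + 2)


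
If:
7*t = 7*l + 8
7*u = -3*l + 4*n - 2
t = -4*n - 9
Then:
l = -7*u/4 - 85/28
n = 7*u/16 - 199/112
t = -7*u/4 - 53/28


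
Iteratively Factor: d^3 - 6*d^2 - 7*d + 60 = (d + 3)*(d^2 - 9*d + 20) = (d - 4)*(d + 3)*(d - 5)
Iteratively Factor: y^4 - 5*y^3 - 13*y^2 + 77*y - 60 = (y - 3)*(y^3 - 2*y^2 - 19*y + 20) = (y - 3)*(y + 4)*(y^2 - 6*y + 5) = (y - 5)*(y - 3)*(y + 4)*(y - 1)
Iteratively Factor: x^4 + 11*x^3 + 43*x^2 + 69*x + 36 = (x + 3)*(x^3 + 8*x^2 + 19*x + 12) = (x + 3)^2*(x^2 + 5*x + 4) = (x + 3)^2*(x + 4)*(x + 1)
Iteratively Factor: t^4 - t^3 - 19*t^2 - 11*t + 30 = (t + 3)*(t^3 - 4*t^2 - 7*t + 10) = (t - 1)*(t + 3)*(t^2 - 3*t - 10) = (t - 5)*(t - 1)*(t + 3)*(t + 2)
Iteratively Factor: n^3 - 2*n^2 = (n)*(n^2 - 2*n) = n^2*(n - 2)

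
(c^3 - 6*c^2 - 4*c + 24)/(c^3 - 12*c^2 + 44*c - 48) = (c + 2)/(c - 4)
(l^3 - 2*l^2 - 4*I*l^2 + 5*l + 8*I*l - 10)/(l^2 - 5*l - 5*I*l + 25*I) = (l^2 + l*(-2 + I) - 2*I)/(l - 5)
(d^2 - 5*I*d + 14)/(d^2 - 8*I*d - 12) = (-d^2 + 5*I*d - 14)/(-d^2 + 8*I*d + 12)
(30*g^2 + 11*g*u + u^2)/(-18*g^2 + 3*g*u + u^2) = (5*g + u)/(-3*g + u)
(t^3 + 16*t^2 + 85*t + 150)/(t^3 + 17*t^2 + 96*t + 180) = (t + 5)/(t + 6)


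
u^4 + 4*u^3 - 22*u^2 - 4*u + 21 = (u - 3)*(u - 1)*(u + 1)*(u + 7)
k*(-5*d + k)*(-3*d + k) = 15*d^2*k - 8*d*k^2 + k^3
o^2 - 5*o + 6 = (o - 3)*(o - 2)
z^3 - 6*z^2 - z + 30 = (z - 5)*(z - 3)*(z + 2)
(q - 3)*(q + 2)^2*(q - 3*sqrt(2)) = q^4 - 3*sqrt(2)*q^3 + q^3 - 8*q^2 - 3*sqrt(2)*q^2 - 12*q + 24*sqrt(2)*q + 36*sqrt(2)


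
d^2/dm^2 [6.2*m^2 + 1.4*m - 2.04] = 12.4000000000000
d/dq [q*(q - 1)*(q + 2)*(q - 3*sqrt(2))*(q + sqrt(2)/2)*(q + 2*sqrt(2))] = 6*q^5 - 5*sqrt(2)*q^4/2 + 5*q^4 - 60*q^3 - 2*sqrt(2)*q^3 - 39*q^2 - 15*sqrt(2)*q^2 - 12*sqrt(2)*q + 52*q + 12*sqrt(2)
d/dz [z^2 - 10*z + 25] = 2*z - 10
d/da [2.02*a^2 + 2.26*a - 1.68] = 4.04*a + 2.26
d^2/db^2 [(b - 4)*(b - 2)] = 2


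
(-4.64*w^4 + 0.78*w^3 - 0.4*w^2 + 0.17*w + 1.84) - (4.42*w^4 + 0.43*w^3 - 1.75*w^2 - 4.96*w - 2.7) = -9.06*w^4 + 0.35*w^3 + 1.35*w^2 + 5.13*w + 4.54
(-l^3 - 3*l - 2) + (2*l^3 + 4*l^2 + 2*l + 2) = l^3 + 4*l^2 - l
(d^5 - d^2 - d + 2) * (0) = 0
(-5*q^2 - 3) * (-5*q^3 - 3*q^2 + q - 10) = 25*q^5 + 15*q^4 + 10*q^3 + 59*q^2 - 3*q + 30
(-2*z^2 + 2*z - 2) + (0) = -2*z^2 + 2*z - 2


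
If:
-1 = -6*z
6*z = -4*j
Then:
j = -1/4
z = 1/6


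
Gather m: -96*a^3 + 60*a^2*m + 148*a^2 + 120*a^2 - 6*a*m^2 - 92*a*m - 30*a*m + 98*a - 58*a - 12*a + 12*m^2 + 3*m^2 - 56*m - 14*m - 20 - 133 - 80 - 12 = -96*a^3 + 268*a^2 + 28*a + m^2*(15 - 6*a) + m*(60*a^2 - 122*a - 70) - 245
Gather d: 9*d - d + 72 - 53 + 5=8*d + 24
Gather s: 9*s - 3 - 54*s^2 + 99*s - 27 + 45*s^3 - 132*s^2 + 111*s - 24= 45*s^3 - 186*s^2 + 219*s - 54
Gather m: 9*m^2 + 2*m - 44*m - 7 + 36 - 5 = 9*m^2 - 42*m + 24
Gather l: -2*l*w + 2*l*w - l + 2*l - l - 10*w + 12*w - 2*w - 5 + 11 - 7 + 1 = 0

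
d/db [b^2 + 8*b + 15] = 2*b + 8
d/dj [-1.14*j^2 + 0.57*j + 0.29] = 0.57 - 2.28*j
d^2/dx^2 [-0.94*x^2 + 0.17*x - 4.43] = -1.88000000000000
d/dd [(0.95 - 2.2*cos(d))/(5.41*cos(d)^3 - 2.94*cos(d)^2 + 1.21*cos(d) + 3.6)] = (-23.804*cos(d)^3 + 21.8865*cos(d)^2 - 5.586*cos(d) + 9.0695)*sin(d)/(29.2681*cos(d)^6 - 31.8108*cos(d)^5 + 21.7358*cos(d)^4 + 31.8372*cos(d)^3 - 19.7039*cos(d)^2 + 8.712*cos(d) + 12.96)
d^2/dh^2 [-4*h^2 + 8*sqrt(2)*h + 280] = -8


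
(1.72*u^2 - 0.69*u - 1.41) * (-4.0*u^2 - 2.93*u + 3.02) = -6.88*u^4 - 2.2796*u^3 + 12.8561*u^2 + 2.0475*u - 4.2582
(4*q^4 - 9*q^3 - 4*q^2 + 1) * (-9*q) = -36*q^5 + 81*q^4 + 36*q^3 - 9*q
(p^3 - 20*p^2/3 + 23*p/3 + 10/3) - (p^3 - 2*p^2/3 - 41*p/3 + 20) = -6*p^2 + 64*p/3 - 50/3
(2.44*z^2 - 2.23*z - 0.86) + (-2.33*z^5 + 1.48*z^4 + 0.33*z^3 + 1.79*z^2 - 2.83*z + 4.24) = -2.33*z^5 + 1.48*z^4 + 0.33*z^3 + 4.23*z^2 - 5.06*z + 3.38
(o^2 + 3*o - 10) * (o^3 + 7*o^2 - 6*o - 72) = o^5 + 10*o^4 + 5*o^3 - 160*o^2 - 156*o + 720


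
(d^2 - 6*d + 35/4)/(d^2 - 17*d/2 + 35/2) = (d - 5/2)/(d - 5)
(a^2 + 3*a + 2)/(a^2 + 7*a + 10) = (a + 1)/(a + 5)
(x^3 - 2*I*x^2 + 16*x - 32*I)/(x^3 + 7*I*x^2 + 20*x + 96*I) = (x^2 + 2*I*x + 8)/(x^2 + 11*I*x - 24)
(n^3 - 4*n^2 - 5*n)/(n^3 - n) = (n - 5)/(n - 1)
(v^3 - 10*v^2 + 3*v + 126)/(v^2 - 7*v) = v - 3 - 18/v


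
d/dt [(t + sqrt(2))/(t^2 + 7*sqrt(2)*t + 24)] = (-t^2 - 2*sqrt(2)*t + 10)/(t^4 + 14*sqrt(2)*t^3 + 146*t^2 + 336*sqrt(2)*t + 576)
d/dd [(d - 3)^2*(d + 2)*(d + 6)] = 2*d*(2*d^2 + 3*d - 27)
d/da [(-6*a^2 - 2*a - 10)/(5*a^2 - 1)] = 2*(5*a^2 + 56*a + 1)/(25*a^4 - 10*a^2 + 1)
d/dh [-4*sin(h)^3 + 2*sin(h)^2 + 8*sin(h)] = 4*(-3*sin(h)^2 + sin(h) + 2)*cos(h)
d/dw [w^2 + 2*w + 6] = 2*w + 2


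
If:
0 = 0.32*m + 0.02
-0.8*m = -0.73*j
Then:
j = -0.07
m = -0.06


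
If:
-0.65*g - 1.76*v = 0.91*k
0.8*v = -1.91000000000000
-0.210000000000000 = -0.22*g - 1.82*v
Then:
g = 20.71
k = -10.17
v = -2.39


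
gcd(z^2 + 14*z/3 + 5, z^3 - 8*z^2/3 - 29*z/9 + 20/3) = z + 5/3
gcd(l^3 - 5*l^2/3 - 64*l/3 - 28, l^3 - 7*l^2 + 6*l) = l - 6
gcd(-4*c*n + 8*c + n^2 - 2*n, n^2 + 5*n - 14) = n - 2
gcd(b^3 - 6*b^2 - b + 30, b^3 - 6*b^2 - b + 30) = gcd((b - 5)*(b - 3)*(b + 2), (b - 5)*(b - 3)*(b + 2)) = b^3 - 6*b^2 - b + 30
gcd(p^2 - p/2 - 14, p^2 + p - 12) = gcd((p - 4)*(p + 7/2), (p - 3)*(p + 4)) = 1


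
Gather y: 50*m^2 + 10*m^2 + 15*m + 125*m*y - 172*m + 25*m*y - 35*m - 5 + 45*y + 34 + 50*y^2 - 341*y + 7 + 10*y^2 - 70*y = 60*m^2 - 192*m + 60*y^2 + y*(150*m - 366) + 36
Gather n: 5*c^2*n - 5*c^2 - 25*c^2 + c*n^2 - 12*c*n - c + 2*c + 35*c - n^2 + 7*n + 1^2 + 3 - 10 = -30*c^2 + 36*c + n^2*(c - 1) + n*(5*c^2 - 12*c + 7) - 6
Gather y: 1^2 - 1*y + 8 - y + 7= 16 - 2*y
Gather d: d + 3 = d + 3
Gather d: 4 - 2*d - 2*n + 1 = -2*d - 2*n + 5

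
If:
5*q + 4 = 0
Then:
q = -4/5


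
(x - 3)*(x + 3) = x^2 - 9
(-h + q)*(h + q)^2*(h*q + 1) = -h^4*q - h^3*q^2 - h^3 + h^2*q^3 - h^2*q + h*q^4 + h*q^2 + q^3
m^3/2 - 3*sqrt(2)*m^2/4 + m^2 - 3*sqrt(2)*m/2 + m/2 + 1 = (m/2 + 1)*(m - sqrt(2))*(m - sqrt(2)/2)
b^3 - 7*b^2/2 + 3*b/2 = b*(b - 3)*(b - 1/2)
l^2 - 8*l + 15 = (l - 5)*(l - 3)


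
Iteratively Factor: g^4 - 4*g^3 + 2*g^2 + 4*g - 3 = (g - 1)*(g^3 - 3*g^2 - g + 3) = (g - 3)*(g - 1)*(g^2 - 1) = (g - 3)*(g - 1)*(g + 1)*(g - 1)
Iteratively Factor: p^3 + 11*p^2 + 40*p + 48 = (p + 3)*(p^2 + 8*p + 16) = (p + 3)*(p + 4)*(p + 4)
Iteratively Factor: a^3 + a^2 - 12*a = (a)*(a^2 + a - 12) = a*(a - 3)*(a + 4)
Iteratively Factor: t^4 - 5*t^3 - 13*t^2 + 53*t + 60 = (t + 3)*(t^3 - 8*t^2 + 11*t + 20) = (t - 5)*(t + 3)*(t^2 - 3*t - 4) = (t - 5)*(t - 4)*(t + 3)*(t + 1)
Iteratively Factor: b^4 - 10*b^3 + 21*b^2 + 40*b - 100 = (b + 2)*(b^3 - 12*b^2 + 45*b - 50) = (b - 5)*(b + 2)*(b^2 - 7*b + 10) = (b - 5)^2*(b + 2)*(b - 2)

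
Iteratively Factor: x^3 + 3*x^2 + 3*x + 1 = (x + 1)*(x^2 + 2*x + 1) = (x + 1)^2*(x + 1)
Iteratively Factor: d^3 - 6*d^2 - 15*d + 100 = (d - 5)*(d^2 - d - 20) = (d - 5)*(d + 4)*(d - 5)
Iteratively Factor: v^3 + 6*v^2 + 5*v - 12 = (v + 4)*(v^2 + 2*v - 3) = (v - 1)*(v + 4)*(v + 3)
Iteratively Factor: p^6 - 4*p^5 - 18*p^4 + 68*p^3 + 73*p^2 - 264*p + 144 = (p - 1)*(p^5 - 3*p^4 - 21*p^3 + 47*p^2 + 120*p - 144) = (p - 4)*(p - 1)*(p^4 + p^3 - 17*p^2 - 21*p + 36) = (p - 4)^2*(p - 1)*(p^3 + 5*p^2 + 3*p - 9) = (p - 4)^2*(p - 1)*(p + 3)*(p^2 + 2*p - 3) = (p - 4)^2*(p - 1)*(p + 3)^2*(p - 1)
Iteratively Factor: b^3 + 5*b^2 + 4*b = (b)*(b^2 + 5*b + 4) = b*(b + 1)*(b + 4)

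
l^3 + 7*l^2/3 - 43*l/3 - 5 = (l - 3)*(l + 1/3)*(l + 5)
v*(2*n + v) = 2*n*v + v^2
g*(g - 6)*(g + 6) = g^3 - 36*g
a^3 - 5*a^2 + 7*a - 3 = (a - 3)*(a - 1)^2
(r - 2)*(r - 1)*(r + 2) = r^3 - r^2 - 4*r + 4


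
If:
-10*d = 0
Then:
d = 0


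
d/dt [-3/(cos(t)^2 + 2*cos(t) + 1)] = -6*sin(t)/(cos(t) + 1)^3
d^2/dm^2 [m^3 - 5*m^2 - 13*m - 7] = 6*m - 10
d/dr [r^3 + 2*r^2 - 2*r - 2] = 3*r^2 + 4*r - 2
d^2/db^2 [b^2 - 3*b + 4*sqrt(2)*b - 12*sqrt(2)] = 2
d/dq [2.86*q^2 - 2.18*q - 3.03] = 5.72*q - 2.18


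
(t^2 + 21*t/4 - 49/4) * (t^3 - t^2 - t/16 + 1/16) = t^5 + 17*t^4/4 - 281*t^3/16 + 767*t^2/64 + 35*t/32 - 49/64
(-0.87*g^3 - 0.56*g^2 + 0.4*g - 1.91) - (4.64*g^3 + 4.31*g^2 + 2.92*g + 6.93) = -5.51*g^3 - 4.87*g^2 - 2.52*g - 8.84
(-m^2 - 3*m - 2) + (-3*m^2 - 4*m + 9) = -4*m^2 - 7*m + 7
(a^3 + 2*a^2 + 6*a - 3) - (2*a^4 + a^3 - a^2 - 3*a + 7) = -2*a^4 + 3*a^2 + 9*a - 10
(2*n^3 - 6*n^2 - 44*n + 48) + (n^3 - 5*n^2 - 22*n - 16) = 3*n^3 - 11*n^2 - 66*n + 32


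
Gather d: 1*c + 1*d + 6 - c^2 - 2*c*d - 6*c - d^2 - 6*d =-c^2 - 5*c - d^2 + d*(-2*c - 5) + 6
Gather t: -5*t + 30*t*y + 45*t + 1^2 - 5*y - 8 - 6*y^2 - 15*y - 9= t*(30*y + 40) - 6*y^2 - 20*y - 16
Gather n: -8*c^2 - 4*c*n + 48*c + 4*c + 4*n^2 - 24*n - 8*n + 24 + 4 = -8*c^2 + 52*c + 4*n^2 + n*(-4*c - 32) + 28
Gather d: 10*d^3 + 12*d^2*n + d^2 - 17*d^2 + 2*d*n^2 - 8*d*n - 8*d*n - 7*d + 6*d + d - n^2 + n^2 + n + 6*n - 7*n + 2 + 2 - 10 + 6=10*d^3 + d^2*(12*n - 16) + d*(2*n^2 - 16*n)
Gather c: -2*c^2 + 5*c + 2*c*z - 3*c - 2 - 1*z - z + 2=-2*c^2 + c*(2*z + 2) - 2*z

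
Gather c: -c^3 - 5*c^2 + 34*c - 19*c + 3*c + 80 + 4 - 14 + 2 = -c^3 - 5*c^2 + 18*c + 72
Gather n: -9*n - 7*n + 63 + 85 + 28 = 176 - 16*n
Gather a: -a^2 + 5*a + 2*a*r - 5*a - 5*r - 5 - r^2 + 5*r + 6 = -a^2 + 2*a*r - r^2 + 1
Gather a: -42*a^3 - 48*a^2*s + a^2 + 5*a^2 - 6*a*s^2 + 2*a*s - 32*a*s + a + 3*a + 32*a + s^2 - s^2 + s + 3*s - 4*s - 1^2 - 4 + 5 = -42*a^3 + a^2*(6 - 48*s) + a*(-6*s^2 - 30*s + 36)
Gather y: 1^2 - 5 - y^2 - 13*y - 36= -y^2 - 13*y - 40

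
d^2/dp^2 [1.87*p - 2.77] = 0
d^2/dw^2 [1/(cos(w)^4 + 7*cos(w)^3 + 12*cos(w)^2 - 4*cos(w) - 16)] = (16*sin(w)^6 - 160*sin(w)^4*cos(w) - 161*sin(w)^4 + 282*sin(w)^2 + 471*cos(w)/8 - 477*cos(3*w)/16 + 63*cos(5*w)/16 - 33)/((cos(w) - 1)^3*(cos(w) + 2)^4*(cos(w) + 4)^3)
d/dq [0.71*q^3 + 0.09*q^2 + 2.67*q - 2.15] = 2.13*q^2 + 0.18*q + 2.67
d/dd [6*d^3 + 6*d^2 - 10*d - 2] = 18*d^2 + 12*d - 10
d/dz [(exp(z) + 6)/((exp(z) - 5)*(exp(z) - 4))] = (-exp(2*z) - 12*exp(z) + 74)*exp(z)/(exp(4*z) - 18*exp(3*z) + 121*exp(2*z) - 360*exp(z) + 400)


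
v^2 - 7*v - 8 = (v - 8)*(v + 1)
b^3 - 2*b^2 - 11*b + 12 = (b - 4)*(b - 1)*(b + 3)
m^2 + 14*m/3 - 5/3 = (m - 1/3)*(m + 5)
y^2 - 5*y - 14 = (y - 7)*(y + 2)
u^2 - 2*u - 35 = (u - 7)*(u + 5)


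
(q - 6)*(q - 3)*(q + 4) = q^3 - 5*q^2 - 18*q + 72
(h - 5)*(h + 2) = h^2 - 3*h - 10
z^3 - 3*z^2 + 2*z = z*(z - 2)*(z - 1)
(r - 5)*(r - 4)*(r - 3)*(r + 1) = r^4 - 11*r^3 + 35*r^2 - 13*r - 60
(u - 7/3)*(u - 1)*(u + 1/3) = u^3 - 3*u^2 + 11*u/9 + 7/9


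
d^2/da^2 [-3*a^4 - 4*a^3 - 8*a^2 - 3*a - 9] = -36*a^2 - 24*a - 16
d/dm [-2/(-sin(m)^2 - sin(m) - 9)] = -2*(2*sin(m) + 1)*cos(m)/(sin(m)^2 + sin(m) + 9)^2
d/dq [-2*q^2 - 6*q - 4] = -4*q - 6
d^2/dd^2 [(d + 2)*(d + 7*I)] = 2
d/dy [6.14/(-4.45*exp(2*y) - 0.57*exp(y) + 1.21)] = (54.646*exp(y) + 3.4998)*exp(y)/(4.45*exp(2*y) + 0.57*exp(y) - 1.21)^2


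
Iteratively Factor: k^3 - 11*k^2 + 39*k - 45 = (k - 3)*(k^2 - 8*k + 15) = (k - 5)*(k - 3)*(k - 3)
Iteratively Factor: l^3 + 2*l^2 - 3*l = (l)*(l^2 + 2*l - 3) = l*(l + 3)*(l - 1)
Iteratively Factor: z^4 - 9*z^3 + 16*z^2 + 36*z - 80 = (z - 5)*(z^3 - 4*z^2 - 4*z + 16) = (z - 5)*(z + 2)*(z^2 - 6*z + 8) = (z - 5)*(z - 4)*(z + 2)*(z - 2)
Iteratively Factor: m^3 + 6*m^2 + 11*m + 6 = (m + 2)*(m^2 + 4*m + 3) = (m + 2)*(m + 3)*(m + 1)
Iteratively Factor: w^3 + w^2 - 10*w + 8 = (w - 1)*(w^2 + 2*w - 8) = (w - 1)*(w + 4)*(w - 2)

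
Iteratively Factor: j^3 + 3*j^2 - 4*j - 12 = (j - 2)*(j^2 + 5*j + 6) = (j - 2)*(j + 3)*(j + 2)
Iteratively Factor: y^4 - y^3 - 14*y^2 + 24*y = (y)*(y^3 - y^2 - 14*y + 24) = y*(y - 2)*(y^2 + y - 12) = y*(y - 2)*(y + 4)*(y - 3)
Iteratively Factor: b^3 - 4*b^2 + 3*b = (b - 1)*(b^2 - 3*b) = (b - 3)*(b - 1)*(b)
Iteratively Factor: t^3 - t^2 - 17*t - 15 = (t + 1)*(t^2 - 2*t - 15) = (t - 5)*(t + 1)*(t + 3)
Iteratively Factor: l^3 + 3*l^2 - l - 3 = (l - 1)*(l^2 + 4*l + 3) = (l - 1)*(l + 1)*(l + 3)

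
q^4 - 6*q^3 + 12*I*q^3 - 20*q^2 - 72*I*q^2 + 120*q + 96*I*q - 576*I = (q - 6)*(q - 2*I)*(q + 6*I)*(q + 8*I)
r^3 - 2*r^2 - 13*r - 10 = (r - 5)*(r + 1)*(r + 2)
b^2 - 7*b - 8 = (b - 8)*(b + 1)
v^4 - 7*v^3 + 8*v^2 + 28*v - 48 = (v - 4)*(v - 3)*(v - 2)*(v + 2)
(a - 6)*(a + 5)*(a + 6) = a^3 + 5*a^2 - 36*a - 180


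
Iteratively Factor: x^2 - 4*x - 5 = (x + 1)*(x - 5)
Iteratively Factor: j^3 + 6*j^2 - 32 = (j - 2)*(j^2 + 8*j + 16) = (j - 2)*(j + 4)*(j + 4)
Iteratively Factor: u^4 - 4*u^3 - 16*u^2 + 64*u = (u)*(u^3 - 4*u^2 - 16*u + 64) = u*(u - 4)*(u^2 - 16) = u*(u - 4)*(u + 4)*(u - 4)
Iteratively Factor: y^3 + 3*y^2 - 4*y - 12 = (y + 2)*(y^2 + y - 6) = (y + 2)*(y + 3)*(y - 2)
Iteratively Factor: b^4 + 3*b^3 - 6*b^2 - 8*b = (b + 1)*(b^3 + 2*b^2 - 8*b) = (b + 1)*(b + 4)*(b^2 - 2*b) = (b - 2)*(b + 1)*(b + 4)*(b)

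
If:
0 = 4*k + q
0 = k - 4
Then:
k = 4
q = -16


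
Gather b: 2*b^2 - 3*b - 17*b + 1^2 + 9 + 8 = 2*b^2 - 20*b + 18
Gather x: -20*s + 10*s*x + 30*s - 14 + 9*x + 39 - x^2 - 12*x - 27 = 10*s - x^2 + x*(10*s - 3) - 2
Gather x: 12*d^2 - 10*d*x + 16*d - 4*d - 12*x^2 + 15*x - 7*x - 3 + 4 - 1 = 12*d^2 + 12*d - 12*x^2 + x*(8 - 10*d)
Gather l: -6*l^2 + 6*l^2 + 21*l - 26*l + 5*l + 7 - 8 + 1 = 0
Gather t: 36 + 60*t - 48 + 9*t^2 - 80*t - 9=9*t^2 - 20*t - 21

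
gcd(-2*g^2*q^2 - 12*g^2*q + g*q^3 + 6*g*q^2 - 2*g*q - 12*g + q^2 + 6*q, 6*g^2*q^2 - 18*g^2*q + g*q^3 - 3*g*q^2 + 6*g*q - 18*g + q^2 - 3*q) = g*q + 1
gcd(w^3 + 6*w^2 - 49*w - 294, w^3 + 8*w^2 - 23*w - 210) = w^2 + 13*w + 42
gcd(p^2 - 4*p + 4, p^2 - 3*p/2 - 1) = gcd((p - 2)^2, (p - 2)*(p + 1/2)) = p - 2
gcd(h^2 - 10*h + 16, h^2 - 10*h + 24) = 1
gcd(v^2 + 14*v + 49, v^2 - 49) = v + 7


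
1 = 1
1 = 1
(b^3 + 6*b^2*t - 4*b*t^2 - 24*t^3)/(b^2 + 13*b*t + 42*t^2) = (b^2 - 4*t^2)/(b + 7*t)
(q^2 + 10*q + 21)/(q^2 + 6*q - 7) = (q + 3)/(q - 1)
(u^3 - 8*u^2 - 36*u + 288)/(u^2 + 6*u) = u - 14 + 48/u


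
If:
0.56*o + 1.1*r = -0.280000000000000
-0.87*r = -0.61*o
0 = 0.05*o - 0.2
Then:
No Solution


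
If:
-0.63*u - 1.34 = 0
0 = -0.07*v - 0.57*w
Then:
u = -2.13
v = -8.14285714285714*w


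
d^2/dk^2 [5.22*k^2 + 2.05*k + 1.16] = 10.4400000000000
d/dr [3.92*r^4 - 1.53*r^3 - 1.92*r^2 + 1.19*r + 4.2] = 15.68*r^3 - 4.59*r^2 - 3.84*r + 1.19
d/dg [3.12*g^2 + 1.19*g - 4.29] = 6.24*g + 1.19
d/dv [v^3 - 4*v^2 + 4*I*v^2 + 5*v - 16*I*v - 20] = 3*v^2 + 8*v*(-1 + I) + 5 - 16*I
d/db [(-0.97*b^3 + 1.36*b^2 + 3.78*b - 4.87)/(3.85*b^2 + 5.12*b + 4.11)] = (-3.7345*b^4 - 9.9328*b^3 - 19.5499*b^2 + 48.6782*b + 40.4702)/(14.8225*b^4 + 39.424*b^3 + 57.8614*b^2 + 42.0864*b + 16.8921)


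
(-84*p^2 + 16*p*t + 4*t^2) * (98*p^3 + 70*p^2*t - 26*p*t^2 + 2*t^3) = -8232*p^5 - 4312*p^4*t + 3696*p^3*t^2 - 304*p^2*t^3 - 72*p*t^4 + 8*t^5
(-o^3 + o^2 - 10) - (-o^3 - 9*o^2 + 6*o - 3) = 10*o^2 - 6*o - 7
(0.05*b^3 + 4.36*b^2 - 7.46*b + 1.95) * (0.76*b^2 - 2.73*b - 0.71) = 0.038*b^5 + 3.1771*b^4 - 17.6079*b^3 + 18.7522*b^2 - 0.0269000000000004*b - 1.3845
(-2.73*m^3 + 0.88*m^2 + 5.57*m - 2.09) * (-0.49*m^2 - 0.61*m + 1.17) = 1.3377*m^5 + 1.2341*m^4 - 6.4602*m^3 - 1.344*m^2 + 7.7918*m - 2.4453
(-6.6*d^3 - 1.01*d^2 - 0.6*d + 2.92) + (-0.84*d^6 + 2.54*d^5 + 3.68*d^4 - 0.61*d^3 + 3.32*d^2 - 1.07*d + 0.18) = -0.84*d^6 + 2.54*d^5 + 3.68*d^4 - 7.21*d^3 + 2.31*d^2 - 1.67*d + 3.1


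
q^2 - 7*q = q*(q - 7)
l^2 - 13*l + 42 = (l - 7)*(l - 6)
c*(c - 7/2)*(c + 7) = c^3 + 7*c^2/2 - 49*c/2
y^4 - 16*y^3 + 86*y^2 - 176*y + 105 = (y - 7)*(y - 5)*(y - 3)*(y - 1)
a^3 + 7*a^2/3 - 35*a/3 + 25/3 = (a - 5/3)*(a - 1)*(a + 5)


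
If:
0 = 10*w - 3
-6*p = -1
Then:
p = 1/6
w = 3/10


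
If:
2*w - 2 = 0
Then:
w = 1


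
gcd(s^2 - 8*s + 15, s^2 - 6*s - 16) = 1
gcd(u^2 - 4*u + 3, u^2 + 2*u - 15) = u - 3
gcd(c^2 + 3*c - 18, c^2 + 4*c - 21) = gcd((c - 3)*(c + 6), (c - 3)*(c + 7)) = c - 3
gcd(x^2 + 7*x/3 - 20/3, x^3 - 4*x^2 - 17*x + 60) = x + 4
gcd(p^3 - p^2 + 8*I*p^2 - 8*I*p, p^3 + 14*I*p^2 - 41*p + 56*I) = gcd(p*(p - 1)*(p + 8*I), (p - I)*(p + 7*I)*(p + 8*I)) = p + 8*I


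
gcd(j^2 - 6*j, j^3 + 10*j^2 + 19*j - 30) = 1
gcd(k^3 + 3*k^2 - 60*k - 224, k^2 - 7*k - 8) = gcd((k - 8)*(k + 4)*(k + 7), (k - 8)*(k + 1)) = k - 8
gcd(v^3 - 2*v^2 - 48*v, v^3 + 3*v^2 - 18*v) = v^2 + 6*v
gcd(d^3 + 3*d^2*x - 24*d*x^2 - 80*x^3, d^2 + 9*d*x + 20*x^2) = d + 4*x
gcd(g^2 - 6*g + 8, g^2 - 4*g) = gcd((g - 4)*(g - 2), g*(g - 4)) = g - 4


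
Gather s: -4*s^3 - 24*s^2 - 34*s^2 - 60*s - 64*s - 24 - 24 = -4*s^3 - 58*s^2 - 124*s - 48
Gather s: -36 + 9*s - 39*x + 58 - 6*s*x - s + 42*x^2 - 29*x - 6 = s*(8 - 6*x) + 42*x^2 - 68*x + 16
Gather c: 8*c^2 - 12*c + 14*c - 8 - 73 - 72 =8*c^2 + 2*c - 153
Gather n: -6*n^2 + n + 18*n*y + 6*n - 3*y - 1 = -6*n^2 + n*(18*y + 7) - 3*y - 1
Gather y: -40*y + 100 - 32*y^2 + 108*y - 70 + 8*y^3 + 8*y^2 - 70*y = 8*y^3 - 24*y^2 - 2*y + 30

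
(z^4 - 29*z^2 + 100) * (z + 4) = z^5 + 4*z^4 - 29*z^3 - 116*z^2 + 100*z + 400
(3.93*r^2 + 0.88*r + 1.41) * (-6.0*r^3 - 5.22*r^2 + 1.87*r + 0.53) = -23.58*r^5 - 25.7946*r^4 - 5.7045*r^3 - 3.6317*r^2 + 3.1031*r + 0.7473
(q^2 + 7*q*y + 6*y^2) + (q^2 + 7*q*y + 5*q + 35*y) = 2*q^2 + 14*q*y + 5*q + 6*y^2 + 35*y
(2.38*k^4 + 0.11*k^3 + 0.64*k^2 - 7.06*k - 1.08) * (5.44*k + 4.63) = 12.9472*k^5 + 11.6178*k^4 + 3.9909*k^3 - 35.4432*k^2 - 38.563*k - 5.0004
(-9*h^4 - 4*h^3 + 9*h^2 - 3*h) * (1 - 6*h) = 54*h^5 + 15*h^4 - 58*h^3 + 27*h^2 - 3*h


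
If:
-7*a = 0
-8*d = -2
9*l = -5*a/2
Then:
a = 0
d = 1/4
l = 0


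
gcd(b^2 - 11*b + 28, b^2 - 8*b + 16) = b - 4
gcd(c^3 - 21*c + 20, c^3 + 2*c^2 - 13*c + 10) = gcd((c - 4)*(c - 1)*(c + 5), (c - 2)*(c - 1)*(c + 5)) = c^2 + 4*c - 5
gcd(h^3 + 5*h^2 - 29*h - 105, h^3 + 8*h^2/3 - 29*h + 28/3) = h + 7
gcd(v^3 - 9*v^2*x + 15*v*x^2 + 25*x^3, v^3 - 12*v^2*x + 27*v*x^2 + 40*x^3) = -v^2 + 4*v*x + 5*x^2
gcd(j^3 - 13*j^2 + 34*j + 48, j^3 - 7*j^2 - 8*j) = j^2 - 7*j - 8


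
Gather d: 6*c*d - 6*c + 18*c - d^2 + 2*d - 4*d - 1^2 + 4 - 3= 12*c - d^2 + d*(6*c - 2)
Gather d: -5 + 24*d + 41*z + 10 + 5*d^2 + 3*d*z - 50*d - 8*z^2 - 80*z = 5*d^2 + d*(3*z - 26) - 8*z^2 - 39*z + 5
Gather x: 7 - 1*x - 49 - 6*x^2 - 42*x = -6*x^2 - 43*x - 42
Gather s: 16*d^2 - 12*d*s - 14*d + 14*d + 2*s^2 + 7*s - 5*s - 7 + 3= 16*d^2 + 2*s^2 + s*(2 - 12*d) - 4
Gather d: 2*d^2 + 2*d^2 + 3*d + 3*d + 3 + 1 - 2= 4*d^2 + 6*d + 2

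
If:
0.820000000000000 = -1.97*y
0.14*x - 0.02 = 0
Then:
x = 0.14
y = -0.42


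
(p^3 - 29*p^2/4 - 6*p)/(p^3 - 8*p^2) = (p + 3/4)/p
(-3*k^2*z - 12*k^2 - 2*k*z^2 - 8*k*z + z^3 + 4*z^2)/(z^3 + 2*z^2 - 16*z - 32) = (-3*k^2 - 2*k*z + z^2)/(z^2 - 2*z - 8)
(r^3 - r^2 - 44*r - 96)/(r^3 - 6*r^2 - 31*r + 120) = (r^2 + 7*r + 12)/(r^2 + 2*r - 15)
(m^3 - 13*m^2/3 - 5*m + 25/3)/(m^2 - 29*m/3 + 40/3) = (3*m^3 - 13*m^2 - 15*m + 25)/(3*m^2 - 29*m + 40)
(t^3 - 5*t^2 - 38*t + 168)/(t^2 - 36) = (t^2 - 11*t + 28)/(t - 6)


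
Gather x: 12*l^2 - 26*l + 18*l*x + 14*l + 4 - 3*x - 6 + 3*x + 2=12*l^2 + 18*l*x - 12*l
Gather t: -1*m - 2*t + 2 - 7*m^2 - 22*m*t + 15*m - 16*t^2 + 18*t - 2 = -7*m^2 + 14*m - 16*t^2 + t*(16 - 22*m)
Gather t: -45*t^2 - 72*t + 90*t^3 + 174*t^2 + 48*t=90*t^3 + 129*t^2 - 24*t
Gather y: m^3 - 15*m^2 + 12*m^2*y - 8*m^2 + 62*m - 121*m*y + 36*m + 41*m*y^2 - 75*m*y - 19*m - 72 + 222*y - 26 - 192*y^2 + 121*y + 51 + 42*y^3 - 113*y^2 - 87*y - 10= m^3 - 23*m^2 + 79*m + 42*y^3 + y^2*(41*m - 305) + y*(12*m^2 - 196*m + 256) - 57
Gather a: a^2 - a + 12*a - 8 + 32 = a^2 + 11*a + 24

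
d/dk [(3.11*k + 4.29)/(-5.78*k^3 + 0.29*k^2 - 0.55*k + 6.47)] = (35.9516*k^3 + 73.4867*k^2 - 2.4882*k + 22.4812)/(33.4084*k^6 - 3.3524*k^5 + 6.4421*k^4 - 75.1122*k^3 + 4.0551*k^2 - 7.117*k + 41.8609)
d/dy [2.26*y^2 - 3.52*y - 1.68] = 4.52*y - 3.52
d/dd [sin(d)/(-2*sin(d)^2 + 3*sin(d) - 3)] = (2*sin(d)^2 - 3)*cos(d)/(-3*sin(d) - cos(2*d) + 4)^2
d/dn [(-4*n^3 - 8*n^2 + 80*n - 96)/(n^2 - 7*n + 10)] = 4*(-n^2 + 10*n + 8)/(n^2 - 10*n + 25)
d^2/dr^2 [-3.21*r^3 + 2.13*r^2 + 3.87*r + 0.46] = 4.26 - 19.26*r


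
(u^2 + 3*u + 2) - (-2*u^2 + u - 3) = 3*u^2 + 2*u + 5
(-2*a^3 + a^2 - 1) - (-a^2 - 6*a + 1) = -2*a^3 + 2*a^2 + 6*a - 2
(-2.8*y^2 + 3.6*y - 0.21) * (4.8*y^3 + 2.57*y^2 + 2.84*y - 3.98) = -13.44*y^5 + 10.084*y^4 + 0.292000000000001*y^3 + 20.8283*y^2 - 14.9244*y + 0.8358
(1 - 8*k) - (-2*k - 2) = 3 - 6*k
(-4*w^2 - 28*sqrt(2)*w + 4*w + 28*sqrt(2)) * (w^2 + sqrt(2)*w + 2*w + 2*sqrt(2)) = -4*w^4 - 32*sqrt(2)*w^3 - 4*w^3 - 48*w^2 - 32*sqrt(2)*w^2 - 56*w + 64*sqrt(2)*w + 112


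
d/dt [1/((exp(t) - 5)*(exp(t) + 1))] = 2*(2 - exp(t))*exp(t)/(exp(4*t) - 8*exp(3*t) + 6*exp(2*t) + 40*exp(t) + 25)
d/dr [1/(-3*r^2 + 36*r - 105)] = 2*(r - 6)/(3*(r^2 - 12*r + 35)^2)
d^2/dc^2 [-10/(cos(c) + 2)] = 10*(cos(c)^2 - 2*cos(c) - 2)/(cos(c) + 2)^3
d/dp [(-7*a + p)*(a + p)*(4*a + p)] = -31*a^2 - 4*a*p + 3*p^2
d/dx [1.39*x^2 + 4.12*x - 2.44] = 2.78*x + 4.12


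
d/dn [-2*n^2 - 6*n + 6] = -4*n - 6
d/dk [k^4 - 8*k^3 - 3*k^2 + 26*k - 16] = 4*k^3 - 24*k^2 - 6*k + 26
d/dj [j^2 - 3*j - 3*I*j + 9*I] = 2*j - 3 - 3*I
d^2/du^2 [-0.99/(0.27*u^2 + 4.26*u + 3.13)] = (0.144342*u^2 + 2.277396*u - 0.99*(0.54*u + 4.26)*(1.08*u + 8.52) + 1.673298)/(0.27*u^2 + 4.26*u + 3.13)^3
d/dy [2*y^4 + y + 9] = 8*y^3 + 1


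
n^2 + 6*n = n*(n + 6)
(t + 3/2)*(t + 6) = t^2 + 15*t/2 + 9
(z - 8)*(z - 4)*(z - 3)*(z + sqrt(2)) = z^4 - 15*z^3 + sqrt(2)*z^3 - 15*sqrt(2)*z^2 + 68*z^2 - 96*z + 68*sqrt(2)*z - 96*sqrt(2)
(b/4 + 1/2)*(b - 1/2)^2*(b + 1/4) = b^4/4 + 5*b^3/16 - 3*b^2/8 + b/64 + 1/32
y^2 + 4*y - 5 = (y - 1)*(y + 5)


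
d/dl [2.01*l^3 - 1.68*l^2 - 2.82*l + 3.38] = 6.03*l^2 - 3.36*l - 2.82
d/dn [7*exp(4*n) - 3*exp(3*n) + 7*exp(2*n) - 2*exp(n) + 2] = (28*exp(3*n) - 9*exp(2*n) + 14*exp(n) - 2)*exp(n)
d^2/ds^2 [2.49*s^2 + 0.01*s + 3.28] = 4.98000000000000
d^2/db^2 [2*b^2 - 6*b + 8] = 4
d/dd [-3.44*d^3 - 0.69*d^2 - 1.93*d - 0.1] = -10.32*d^2 - 1.38*d - 1.93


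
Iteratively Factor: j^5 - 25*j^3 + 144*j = (j)*(j^4 - 25*j^2 + 144) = j*(j + 3)*(j^3 - 3*j^2 - 16*j + 48) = j*(j + 3)*(j + 4)*(j^2 - 7*j + 12) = j*(j - 4)*(j + 3)*(j + 4)*(j - 3)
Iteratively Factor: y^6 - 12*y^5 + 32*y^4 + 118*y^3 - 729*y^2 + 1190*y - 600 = (y - 1)*(y^5 - 11*y^4 + 21*y^3 + 139*y^2 - 590*y + 600) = (y - 5)*(y - 1)*(y^4 - 6*y^3 - 9*y^2 + 94*y - 120) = (y - 5)*(y - 1)*(y + 4)*(y^3 - 10*y^2 + 31*y - 30) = (y - 5)^2*(y - 1)*(y + 4)*(y^2 - 5*y + 6) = (y - 5)^2*(y - 3)*(y - 1)*(y + 4)*(y - 2)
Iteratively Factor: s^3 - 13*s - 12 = (s + 3)*(s^2 - 3*s - 4) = (s + 1)*(s + 3)*(s - 4)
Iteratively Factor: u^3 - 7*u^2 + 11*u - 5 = (u - 5)*(u^2 - 2*u + 1) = (u - 5)*(u - 1)*(u - 1)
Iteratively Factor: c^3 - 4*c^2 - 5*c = (c + 1)*(c^2 - 5*c) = (c - 5)*(c + 1)*(c)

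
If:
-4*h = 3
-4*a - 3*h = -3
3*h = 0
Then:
No Solution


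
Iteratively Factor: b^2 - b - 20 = (b - 5)*(b + 4)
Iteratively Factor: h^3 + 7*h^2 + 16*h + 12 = (h + 2)*(h^2 + 5*h + 6) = (h + 2)*(h + 3)*(h + 2)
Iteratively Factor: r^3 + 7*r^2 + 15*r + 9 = (r + 3)*(r^2 + 4*r + 3) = (r + 3)^2*(r + 1)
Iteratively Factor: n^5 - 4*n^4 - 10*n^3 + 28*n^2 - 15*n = (n + 3)*(n^4 - 7*n^3 + 11*n^2 - 5*n) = n*(n + 3)*(n^3 - 7*n^2 + 11*n - 5) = n*(n - 5)*(n + 3)*(n^2 - 2*n + 1) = n*(n - 5)*(n - 1)*(n + 3)*(n - 1)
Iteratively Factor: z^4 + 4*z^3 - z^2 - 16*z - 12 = (z + 1)*(z^3 + 3*z^2 - 4*z - 12) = (z - 2)*(z + 1)*(z^2 + 5*z + 6) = (z - 2)*(z + 1)*(z + 3)*(z + 2)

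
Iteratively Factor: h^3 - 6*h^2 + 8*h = (h - 4)*(h^2 - 2*h) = (h - 4)*(h - 2)*(h)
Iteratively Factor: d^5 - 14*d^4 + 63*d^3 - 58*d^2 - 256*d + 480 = (d - 3)*(d^4 - 11*d^3 + 30*d^2 + 32*d - 160) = (d - 4)*(d - 3)*(d^3 - 7*d^2 + 2*d + 40) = (d - 4)^2*(d - 3)*(d^2 - 3*d - 10) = (d - 4)^2*(d - 3)*(d + 2)*(d - 5)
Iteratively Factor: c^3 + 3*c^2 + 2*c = (c + 2)*(c^2 + c) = c*(c + 2)*(c + 1)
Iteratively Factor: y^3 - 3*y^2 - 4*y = (y + 1)*(y^2 - 4*y) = y*(y + 1)*(y - 4)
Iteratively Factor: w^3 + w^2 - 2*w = (w)*(w^2 + w - 2) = w*(w + 2)*(w - 1)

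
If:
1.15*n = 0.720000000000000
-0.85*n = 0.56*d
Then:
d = -0.95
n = 0.63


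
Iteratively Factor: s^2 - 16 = (s - 4)*(s + 4)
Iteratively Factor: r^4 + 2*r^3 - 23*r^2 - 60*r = (r - 5)*(r^3 + 7*r^2 + 12*r) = (r - 5)*(r + 3)*(r^2 + 4*r) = (r - 5)*(r + 3)*(r + 4)*(r)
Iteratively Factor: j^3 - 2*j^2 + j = (j - 1)*(j^2 - j) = (j - 1)^2*(j)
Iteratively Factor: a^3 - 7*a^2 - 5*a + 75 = (a + 3)*(a^2 - 10*a + 25) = (a - 5)*(a + 3)*(a - 5)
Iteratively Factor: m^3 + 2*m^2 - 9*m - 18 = (m - 3)*(m^2 + 5*m + 6) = (m - 3)*(m + 3)*(m + 2)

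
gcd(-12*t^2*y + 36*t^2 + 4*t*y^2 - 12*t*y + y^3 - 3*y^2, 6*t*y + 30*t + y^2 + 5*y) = 6*t + y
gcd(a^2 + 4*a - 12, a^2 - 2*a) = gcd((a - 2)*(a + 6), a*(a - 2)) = a - 2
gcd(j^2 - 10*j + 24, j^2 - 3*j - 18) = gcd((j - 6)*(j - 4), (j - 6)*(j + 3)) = j - 6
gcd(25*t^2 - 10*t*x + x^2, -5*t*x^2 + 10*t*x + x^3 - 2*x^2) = -5*t + x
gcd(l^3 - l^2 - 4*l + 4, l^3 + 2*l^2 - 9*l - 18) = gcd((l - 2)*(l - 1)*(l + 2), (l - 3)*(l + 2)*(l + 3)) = l + 2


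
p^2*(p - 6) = p^3 - 6*p^2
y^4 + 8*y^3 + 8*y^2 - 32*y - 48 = (y - 2)*(y + 2)^2*(y + 6)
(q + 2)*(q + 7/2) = q^2 + 11*q/2 + 7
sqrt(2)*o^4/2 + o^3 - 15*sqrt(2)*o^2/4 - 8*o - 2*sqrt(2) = (o - 2*sqrt(2))*(o + sqrt(2)/2)*(o + 2*sqrt(2))*(sqrt(2)*o/2 + 1/2)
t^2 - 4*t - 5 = (t - 5)*(t + 1)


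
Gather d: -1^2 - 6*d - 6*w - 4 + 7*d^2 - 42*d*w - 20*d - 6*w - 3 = 7*d^2 + d*(-42*w - 26) - 12*w - 8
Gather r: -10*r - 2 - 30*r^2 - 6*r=-30*r^2 - 16*r - 2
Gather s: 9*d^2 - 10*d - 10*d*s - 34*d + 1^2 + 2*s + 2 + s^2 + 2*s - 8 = 9*d^2 - 44*d + s^2 + s*(4 - 10*d) - 5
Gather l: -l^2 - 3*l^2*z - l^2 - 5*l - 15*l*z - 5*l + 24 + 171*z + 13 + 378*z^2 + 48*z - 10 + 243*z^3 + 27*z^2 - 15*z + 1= l^2*(-3*z - 2) + l*(-15*z - 10) + 243*z^3 + 405*z^2 + 204*z + 28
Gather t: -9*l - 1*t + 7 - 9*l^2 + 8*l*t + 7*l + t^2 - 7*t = -9*l^2 - 2*l + t^2 + t*(8*l - 8) + 7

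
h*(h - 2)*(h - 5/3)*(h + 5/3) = h^4 - 2*h^3 - 25*h^2/9 + 50*h/9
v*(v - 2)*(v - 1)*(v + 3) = v^4 - 7*v^2 + 6*v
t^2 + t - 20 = (t - 4)*(t + 5)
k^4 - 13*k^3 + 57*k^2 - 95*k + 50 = (k - 5)^2*(k - 2)*(k - 1)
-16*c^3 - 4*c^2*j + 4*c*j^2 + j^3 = (-2*c + j)*(2*c + j)*(4*c + j)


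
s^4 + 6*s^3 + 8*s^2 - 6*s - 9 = (s - 1)*(s + 1)*(s + 3)^2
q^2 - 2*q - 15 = (q - 5)*(q + 3)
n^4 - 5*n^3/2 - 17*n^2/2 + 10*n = n*(n - 4)*(n - 1)*(n + 5/2)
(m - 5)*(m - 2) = m^2 - 7*m + 10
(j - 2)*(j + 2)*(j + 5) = j^3 + 5*j^2 - 4*j - 20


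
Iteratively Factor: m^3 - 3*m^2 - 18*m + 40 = (m - 2)*(m^2 - m - 20) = (m - 2)*(m + 4)*(m - 5)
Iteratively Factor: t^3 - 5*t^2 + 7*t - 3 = (t - 1)*(t^2 - 4*t + 3) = (t - 1)^2*(t - 3)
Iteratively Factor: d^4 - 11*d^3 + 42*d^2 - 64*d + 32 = (d - 4)*(d^3 - 7*d^2 + 14*d - 8) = (d - 4)*(d - 1)*(d^2 - 6*d + 8) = (d - 4)*(d - 2)*(d - 1)*(d - 4)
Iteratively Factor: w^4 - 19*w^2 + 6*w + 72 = (w + 2)*(w^3 - 2*w^2 - 15*w + 36) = (w - 3)*(w + 2)*(w^2 + w - 12) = (w - 3)*(w + 2)*(w + 4)*(w - 3)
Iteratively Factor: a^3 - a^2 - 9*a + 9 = (a + 3)*(a^2 - 4*a + 3) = (a - 1)*(a + 3)*(a - 3)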